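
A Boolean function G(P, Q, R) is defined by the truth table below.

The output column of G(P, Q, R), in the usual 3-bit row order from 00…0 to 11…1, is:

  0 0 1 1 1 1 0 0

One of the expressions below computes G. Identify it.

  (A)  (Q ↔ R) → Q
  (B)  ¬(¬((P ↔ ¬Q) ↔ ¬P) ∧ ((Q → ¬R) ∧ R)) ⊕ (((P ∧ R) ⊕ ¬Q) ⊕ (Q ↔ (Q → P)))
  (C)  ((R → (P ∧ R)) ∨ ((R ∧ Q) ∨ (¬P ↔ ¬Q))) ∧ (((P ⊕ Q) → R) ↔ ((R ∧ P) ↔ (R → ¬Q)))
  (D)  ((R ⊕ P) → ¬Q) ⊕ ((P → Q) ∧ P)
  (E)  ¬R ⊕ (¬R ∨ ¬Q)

(A) disagrees with G on (0,0,1) (formula → 1, table → 0); rule it out.
(B) disagrees with G on (0,0,1) (formula → 1, table → 0); rule it out.
(D) disagrees with G on (0,0,0) (formula → 1, table → 0); rule it out.
(E) disagrees with G on (0,0,1) (formula → 1, table → 0); rule it out.
Only (C) survives; checking it on all 8 rows confirms it matches G.

C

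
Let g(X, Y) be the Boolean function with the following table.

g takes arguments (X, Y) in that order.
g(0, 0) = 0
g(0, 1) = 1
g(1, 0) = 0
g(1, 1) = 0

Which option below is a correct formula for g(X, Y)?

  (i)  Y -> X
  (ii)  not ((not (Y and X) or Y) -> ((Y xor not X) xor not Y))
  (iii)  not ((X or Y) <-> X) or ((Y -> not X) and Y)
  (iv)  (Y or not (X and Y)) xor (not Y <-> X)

iii

(i) disagrees with g on (0,0) (formula → 1, table → 0); rule it out.
(ii) disagrees with g on (0,0) (formula → 1, table → 0); rule it out.
(iv) disagrees with g on (0,0) (formula → 1, table → 0); rule it out.
That leaves (iii). Evaluating it on every row reproduces the table of g exactly.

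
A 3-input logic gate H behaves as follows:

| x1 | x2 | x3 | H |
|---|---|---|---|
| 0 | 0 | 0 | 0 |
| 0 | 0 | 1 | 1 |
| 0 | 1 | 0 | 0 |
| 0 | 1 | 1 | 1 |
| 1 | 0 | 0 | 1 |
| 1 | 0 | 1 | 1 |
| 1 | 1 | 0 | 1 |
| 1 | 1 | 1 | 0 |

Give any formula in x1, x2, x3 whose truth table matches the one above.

H(x1, x2, x3) = not ((((not x1 and not x2) and not x3) or ((not x1 and x2) and not x3)) or ((x1 and x2) and x3))

The 0-rows are (0,0,0), (0,1,0), (1,1,1). Take each as a conjunction (¬x1·¬x2·¬x3, ¬x1·x2·¬x3, x1·x2·x3), form their disjunction, and complement — that gives a formula that is 1 everywhere H is.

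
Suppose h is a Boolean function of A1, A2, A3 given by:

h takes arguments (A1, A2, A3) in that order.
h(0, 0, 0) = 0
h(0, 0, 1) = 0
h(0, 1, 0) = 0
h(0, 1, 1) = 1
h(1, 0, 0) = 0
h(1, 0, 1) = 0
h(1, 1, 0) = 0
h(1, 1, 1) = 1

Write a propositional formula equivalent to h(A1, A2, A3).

h(A1, A2, A3) = ((~A1 & A2) & A3) | ((A1 & A2) & A3)

Collect the rows where h=1 — (0,1,1), (1,1,1) — and write one minterm per row: ¬A1·A2·A3, A1·A2·A3. Their union (logical OR) reproduces the table exactly.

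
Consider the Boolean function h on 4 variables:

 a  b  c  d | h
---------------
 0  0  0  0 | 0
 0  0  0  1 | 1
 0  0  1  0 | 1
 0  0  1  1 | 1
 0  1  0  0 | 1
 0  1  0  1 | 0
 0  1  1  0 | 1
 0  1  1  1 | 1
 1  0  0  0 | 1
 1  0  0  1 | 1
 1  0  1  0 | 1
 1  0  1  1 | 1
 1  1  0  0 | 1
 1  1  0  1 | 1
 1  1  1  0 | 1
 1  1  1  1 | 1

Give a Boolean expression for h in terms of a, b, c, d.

h(a, b, c, d) = ((((a' · b') · c') · d') + (((a' · b) · c') · d))'

The 0-rows are (0,0,0,0), (0,1,0,1). Take each as a conjunction (¬a·¬b·¬c·¬d, ¬a·b·¬c·d), form their disjunction, and complement — that gives a formula that is 1 everywhere h is.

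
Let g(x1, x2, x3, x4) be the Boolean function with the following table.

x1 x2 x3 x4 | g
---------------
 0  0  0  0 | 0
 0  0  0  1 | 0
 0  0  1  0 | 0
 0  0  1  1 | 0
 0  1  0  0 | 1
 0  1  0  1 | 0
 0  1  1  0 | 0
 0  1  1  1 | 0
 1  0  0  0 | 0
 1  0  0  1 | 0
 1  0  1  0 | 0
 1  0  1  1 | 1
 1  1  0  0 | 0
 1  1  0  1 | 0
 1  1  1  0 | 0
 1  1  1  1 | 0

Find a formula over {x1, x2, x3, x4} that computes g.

g(x1, x2, x3, x4) = (((x1' · x2) · x3') · x4') + (((x1 · x2') · x3) · x4)

Collect the rows where g=1 — (0,1,0,0), (1,0,1,1) — and write one minterm per row: ¬x1·x2·¬x3·¬x4, x1·¬x2·x3·x4. Their union (logical OR) reproduces the table exactly.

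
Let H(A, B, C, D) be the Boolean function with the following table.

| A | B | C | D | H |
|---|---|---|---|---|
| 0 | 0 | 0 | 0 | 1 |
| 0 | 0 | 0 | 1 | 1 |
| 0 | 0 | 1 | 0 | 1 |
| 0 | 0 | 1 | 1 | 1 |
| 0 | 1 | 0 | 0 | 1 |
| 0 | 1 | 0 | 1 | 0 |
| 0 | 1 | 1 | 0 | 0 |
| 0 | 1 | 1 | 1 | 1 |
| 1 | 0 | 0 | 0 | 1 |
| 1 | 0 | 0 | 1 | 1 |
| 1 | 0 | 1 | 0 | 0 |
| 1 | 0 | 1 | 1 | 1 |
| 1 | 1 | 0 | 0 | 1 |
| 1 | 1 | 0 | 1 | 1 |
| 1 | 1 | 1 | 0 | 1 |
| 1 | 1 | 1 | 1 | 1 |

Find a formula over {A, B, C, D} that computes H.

The 0-rows are (0,1,0,1), (0,1,1,0), (1,0,1,0). Take each as a conjunction (¬A·B·¬C·D, ¬A·B·C·¬D, A·¬B·C·¬D), form their disjunction, and complement — that gives a formula that is 1 everywhere H is.

H(A, B, C, D) = (((((A' · B) · C') · D) + (((A' · B) · C) · D')) + (((A · B') · C) · D'))'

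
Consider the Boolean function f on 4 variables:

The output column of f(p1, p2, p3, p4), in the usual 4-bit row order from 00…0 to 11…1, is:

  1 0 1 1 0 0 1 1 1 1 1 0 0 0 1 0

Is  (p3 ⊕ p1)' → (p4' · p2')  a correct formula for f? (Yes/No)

No

Check the formula against f row by row:
  p1=0, p2=0, p3=0, p4=0: formula gives 1, f = 1 ✓
  p1=0, p2=0, p3=0, p4=1: formula gives 0, f = 0 ✓
  p1=0, p2=0, p3=1, p4=0: formula gives 1, f = 1 ✓
  p1=0, p2=0, p3=1, p4=1: formula gives 1, f = 1 ✓
  …
  p1=1, p2=1, p3=0, p4=0: formula gives 1, but f = 0 ✗
A single disagreement suffices: at (1,1,0,0) they differ, so the formula does not compute f.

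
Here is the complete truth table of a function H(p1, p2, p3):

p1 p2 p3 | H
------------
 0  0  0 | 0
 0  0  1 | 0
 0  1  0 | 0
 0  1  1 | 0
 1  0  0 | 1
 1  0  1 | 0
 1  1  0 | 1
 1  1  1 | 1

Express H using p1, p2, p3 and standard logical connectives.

Collect the rows where H=1 — (1,0,0), (1,1,0), (1,1,1) — and write one minterm per row: p1·¬p2·¬p3, p1·p2·¬p3, p1·p2·p3. Their union (logical OR) reproduces the table exactly.

H(p1, p2, p3) = (((p1 & ~p2) & ~p3) | ((p1 & p2) & ~p3)) | ((p1 & p2) & p3)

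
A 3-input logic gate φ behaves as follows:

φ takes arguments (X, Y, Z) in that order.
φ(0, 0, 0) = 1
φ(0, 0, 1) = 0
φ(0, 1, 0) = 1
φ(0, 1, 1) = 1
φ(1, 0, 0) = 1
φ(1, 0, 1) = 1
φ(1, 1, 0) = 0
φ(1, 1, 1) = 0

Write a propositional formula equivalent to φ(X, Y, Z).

φ is 0 on only 3 rows — (0,0,1), (1,1,0), (1,1,1). Writing each as a minterm (¬X·¬Y·Z, X·Y·¬Z, X·Y·Z) and OR-ing them characterizes exactly where φ=0, so φ is the negation of that disjunction.

φ(X, Y, Z) = not ((((not X and not Y) and Z) or ((X and Y) and not Z)) or ((X and Y) and Z))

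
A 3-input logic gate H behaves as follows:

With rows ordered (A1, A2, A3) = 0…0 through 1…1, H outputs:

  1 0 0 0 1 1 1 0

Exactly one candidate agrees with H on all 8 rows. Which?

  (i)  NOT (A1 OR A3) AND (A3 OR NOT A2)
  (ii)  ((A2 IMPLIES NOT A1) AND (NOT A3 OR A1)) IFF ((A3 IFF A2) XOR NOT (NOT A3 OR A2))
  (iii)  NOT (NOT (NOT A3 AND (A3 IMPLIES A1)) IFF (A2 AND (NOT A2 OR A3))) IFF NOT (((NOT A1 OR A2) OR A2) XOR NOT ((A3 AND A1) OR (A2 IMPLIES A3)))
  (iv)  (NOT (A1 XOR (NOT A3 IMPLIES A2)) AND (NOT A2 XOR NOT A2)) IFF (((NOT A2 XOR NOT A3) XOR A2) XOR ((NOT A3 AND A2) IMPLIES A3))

ii

(i): at (1,0,0) it gives 0, but H = 1 — eliminated.
(iii): at (0,1,1) it gives 1, but H = 0 — eliminated.
(iv): at (0,0,0) it gives 0, but H = 1 — eliminated.
Only (ii) survives; checking it on all 8 rows confirms it matches H.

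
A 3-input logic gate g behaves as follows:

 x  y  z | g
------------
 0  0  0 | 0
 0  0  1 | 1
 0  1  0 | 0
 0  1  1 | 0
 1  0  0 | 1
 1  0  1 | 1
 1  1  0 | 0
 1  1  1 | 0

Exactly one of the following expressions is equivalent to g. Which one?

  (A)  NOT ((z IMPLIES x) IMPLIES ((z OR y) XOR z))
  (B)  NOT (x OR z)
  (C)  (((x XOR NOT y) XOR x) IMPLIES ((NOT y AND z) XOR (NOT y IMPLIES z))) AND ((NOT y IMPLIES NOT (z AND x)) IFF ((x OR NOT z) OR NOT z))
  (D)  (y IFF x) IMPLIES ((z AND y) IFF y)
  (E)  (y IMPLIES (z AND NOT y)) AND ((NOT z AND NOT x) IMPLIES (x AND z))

E

(A): at (0,0,0) it gives 1, but g = 0 — eliminated.
(B): at (0,0,0) it gives 1, but g = 0 — eliminated.
(C): at (0,0,1) it gives 0, but g = 1 — eliminated.
(D): at (0,0,0) it gives 1, but g = 0 — eliminated.
That leaves (E). Evaluating it on every row reproduces the table of g exactly.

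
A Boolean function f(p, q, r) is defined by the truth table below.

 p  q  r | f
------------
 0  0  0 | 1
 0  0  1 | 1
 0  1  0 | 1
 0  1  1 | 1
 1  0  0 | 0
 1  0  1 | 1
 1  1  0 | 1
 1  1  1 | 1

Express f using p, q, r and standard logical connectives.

Only row (1,0,0) gives 0. So f is 1 everywhere except there — the complement of the minterm p·¬q·¬r.

f(p, q, r) = ~((p & ~q) & ~r)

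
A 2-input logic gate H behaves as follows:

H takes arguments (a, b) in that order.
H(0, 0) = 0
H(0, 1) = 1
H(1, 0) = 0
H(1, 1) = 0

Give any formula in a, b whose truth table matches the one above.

H(a, b) = a' · b

1 only at (0,1): NOT a AND b.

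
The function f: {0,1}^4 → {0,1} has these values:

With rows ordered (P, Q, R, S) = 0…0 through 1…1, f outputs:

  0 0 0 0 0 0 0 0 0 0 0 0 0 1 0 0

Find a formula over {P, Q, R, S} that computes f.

f(P, Q, R, S) = ((P and Q) and not R) and S

Only row (1,1,0,1) gives 1. That row's minterm P·Q·¬R·S is f directly.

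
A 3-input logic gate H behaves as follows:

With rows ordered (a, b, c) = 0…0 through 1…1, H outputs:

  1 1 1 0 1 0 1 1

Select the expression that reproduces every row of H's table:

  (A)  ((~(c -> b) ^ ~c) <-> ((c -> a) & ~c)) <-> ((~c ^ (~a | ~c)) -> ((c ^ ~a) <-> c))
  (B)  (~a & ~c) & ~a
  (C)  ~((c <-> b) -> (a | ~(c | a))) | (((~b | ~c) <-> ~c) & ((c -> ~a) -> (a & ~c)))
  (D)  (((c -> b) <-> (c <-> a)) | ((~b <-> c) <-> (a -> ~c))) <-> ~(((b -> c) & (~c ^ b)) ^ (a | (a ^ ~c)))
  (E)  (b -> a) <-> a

(B) fails at (0,0,1): the formula yields 0, H is 1.
(C) fails at (0,0,0): the formula yields 0, H is 1.
(D) fails at (0,1,0): the formula yields 0, H is 1.
(E) fails at (0,0,0): the formula yields 0, H is 1.
(A) is the remaining candidate, and it agrees with H on all 8 inputs.

A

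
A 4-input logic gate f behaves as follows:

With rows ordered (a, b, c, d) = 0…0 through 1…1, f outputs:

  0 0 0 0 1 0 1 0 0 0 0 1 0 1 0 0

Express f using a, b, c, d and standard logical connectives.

f(a, b, c, d) = (((((¬a ∧ b) ∧ ¬c) ∧ ¬d) ∨ (((¬a ∧ b) ∧ c) ∧ ¬d)) ∨ (((a ∧ ¬b) ∧ c) ∧ d)) ∨ (((a ∧ b) ∧ ¬c) ∧ d)

f=1 on 4 inputs: (0,1,0,0), (0,1,1,0), (1,0,1,1), (1,1,0,1). Reading each as a conjunction of literals (¬a·b·¬c·¬d, ¬a·b·c·¬d, a·¬b·c·d, a·b·¬c·d) and taking the OR gives the canonical DNF.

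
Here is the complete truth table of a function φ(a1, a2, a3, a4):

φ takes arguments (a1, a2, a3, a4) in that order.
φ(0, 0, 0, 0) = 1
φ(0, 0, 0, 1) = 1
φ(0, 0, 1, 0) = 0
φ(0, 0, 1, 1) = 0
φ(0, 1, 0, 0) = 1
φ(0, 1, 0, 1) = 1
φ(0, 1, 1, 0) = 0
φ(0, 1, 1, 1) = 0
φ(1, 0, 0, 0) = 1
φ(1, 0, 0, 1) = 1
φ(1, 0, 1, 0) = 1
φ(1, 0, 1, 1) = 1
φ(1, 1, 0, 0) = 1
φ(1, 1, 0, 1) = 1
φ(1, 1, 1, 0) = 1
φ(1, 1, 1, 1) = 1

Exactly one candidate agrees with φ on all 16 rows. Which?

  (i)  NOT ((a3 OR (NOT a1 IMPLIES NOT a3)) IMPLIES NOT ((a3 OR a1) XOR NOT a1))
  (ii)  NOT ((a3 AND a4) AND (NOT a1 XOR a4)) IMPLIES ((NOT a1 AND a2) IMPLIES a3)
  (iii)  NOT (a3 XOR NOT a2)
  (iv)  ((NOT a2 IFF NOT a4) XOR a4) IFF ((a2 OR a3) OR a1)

i

(ii) disagrees with φ on (0,0,1,0) (formula → 1, table → 0); rule it out.
(iii) disagrees with φ on (0,0,0,0) (formula → 0, table → 1); rule it out.
(iv) disagrees with φ on (0,0,0,0) (formula → 0, table → 1); rule it out.
(i) is the remaining candidate, and it agrees with φ on all 16 inputs.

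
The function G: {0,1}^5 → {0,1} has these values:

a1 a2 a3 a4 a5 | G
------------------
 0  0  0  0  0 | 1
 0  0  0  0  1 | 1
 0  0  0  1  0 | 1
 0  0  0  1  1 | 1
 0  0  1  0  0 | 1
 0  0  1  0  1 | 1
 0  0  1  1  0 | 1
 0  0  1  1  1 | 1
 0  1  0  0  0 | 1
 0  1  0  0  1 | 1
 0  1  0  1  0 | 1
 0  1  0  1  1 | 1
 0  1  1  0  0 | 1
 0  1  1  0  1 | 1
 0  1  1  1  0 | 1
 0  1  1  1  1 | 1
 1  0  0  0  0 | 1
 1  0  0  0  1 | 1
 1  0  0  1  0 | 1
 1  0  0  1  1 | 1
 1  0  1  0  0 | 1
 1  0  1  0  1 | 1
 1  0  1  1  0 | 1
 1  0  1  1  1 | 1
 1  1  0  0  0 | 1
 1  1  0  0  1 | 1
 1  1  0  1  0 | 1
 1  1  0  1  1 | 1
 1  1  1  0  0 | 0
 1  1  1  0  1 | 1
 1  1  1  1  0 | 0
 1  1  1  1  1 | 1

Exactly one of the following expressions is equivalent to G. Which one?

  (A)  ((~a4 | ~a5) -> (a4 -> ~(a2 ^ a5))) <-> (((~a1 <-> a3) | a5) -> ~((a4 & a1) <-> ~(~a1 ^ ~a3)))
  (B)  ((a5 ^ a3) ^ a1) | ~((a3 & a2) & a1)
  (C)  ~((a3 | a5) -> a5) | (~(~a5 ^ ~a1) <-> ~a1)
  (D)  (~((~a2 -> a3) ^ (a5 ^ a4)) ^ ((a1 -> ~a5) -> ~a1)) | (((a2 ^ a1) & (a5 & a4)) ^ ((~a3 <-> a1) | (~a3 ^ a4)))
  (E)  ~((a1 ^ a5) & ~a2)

(A) fails at (0,0,1,0,0): the formula yields 0, G is 1.
(C) fails at (0,0,0,0,1): the formula yields 0, G is 1.
(D) fails at (0,0,0,1,1): the formula yields 0, G is 1.
(E) fails at (0,0,0,0,1): the formula yields 0, G is 1.
That leaves (B). Evaluating it on every row reproduces the table of G exactly.

B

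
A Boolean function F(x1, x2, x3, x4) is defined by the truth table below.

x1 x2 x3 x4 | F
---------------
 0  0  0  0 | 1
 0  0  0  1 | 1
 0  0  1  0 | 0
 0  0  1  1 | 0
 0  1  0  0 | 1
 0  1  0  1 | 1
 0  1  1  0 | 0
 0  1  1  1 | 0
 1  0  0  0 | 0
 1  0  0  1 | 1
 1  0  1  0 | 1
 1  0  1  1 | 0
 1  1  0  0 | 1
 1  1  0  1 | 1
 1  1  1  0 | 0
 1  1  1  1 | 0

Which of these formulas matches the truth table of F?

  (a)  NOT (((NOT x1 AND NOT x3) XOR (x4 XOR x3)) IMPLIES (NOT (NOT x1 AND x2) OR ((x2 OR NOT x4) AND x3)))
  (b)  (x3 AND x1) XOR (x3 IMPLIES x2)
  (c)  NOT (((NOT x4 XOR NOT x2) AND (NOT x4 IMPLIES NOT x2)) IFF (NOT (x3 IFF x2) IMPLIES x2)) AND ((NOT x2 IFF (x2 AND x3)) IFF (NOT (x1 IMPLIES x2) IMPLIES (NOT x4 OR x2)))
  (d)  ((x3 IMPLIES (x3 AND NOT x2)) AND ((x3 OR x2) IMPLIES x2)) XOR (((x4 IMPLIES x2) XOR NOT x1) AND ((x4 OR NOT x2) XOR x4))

d

(a) disagrees with F on (0,0,0,0) (formula → 0, table → 1); rule it out.
(b) disagrees with F on (0,1,1,0) (formula → 1, table → 0); rule it out.
(c) disagrees with F on (0,0,0,0) (formula → 0, table → 1); rule it out.
That leaves (d). Evaluating it on every row reproduces the table of F exactly.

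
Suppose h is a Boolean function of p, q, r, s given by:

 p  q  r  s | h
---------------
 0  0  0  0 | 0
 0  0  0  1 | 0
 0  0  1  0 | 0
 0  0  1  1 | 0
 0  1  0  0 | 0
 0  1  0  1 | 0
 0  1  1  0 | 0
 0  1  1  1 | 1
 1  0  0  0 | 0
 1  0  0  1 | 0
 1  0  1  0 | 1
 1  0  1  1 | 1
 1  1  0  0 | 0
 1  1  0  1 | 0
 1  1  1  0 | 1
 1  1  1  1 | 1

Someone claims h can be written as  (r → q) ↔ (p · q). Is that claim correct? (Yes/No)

Evaluate (r → q) ↔ (p · q) on each row and compare to h:
  p=0, q=0, r=0, s=0: formula gives 0, h = 0 ✓
  p=0, q=0, r=0, s=1: formula gives 0, h = 0 ✓
  p=0, q=0, r=1, s=0: formula gives 1, but h = 0 ✗
Row (0,0,1,0) is a counterexample, so the formula is not equivalent to h.

No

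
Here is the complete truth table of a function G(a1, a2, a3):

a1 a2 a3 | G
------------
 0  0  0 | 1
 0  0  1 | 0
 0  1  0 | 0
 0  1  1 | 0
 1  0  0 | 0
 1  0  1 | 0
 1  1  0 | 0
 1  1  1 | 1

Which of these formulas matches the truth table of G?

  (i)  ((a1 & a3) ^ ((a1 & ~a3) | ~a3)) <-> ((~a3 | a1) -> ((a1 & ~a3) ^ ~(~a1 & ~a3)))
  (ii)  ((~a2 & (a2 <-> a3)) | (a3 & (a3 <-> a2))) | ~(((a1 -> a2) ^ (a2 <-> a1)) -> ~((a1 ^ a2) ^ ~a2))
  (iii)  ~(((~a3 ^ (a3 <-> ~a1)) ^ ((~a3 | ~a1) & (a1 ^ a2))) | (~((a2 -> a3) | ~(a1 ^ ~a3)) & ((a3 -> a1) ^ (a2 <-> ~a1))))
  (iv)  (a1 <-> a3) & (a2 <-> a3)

(i) disagrees with G on (0,0,0) (formula → 0, table → 1); rule it out.
(ii) disagrees with G on (0,1,0) (formula → 1, table → 0); rule it out.
(iii) disagrees with G on (0,0,0) (formula → 0, table → 1); rule it out.
Only (iv) survives; checking it on all 8 rows confirms it matches G.

iv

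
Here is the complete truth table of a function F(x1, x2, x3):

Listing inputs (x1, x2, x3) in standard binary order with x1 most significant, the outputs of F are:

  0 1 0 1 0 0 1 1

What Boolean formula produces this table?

F(x1, x2, x3) = ((((~x1 & ~x2) & x3) | ((~x1 & x2) & x3)) | ((x1 & x2) & ~x3)) | ((x1 & x2) & x3)

F=1 on 4 inputs: (0,0,1), (0,1,1), (1,1,0), (1,1,1). Reading each as a conjunction of literals (¬x1·¬x2·x3, ¬x1·x2·x3, x1·x2·¬x3, x1·x2·x3) and taking the OR gives the canonical DNF.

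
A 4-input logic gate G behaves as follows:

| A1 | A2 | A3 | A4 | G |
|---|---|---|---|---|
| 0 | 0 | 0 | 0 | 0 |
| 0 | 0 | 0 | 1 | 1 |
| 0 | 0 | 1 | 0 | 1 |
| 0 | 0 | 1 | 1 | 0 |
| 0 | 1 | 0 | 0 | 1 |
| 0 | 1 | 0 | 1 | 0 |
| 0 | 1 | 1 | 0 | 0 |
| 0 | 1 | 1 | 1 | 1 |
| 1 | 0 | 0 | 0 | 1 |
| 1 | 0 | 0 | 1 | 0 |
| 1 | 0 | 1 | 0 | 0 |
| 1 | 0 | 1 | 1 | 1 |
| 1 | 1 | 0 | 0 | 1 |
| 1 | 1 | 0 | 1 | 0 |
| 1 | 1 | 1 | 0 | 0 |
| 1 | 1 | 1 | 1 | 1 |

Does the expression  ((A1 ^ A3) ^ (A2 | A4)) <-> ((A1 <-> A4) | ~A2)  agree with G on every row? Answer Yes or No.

Evaluate ((A1 ^ A3) ^ (A2 | A4)) <-> ((A1 <-> A4) | ~A2) on each row and compare to G:
  A1=0, A2=0, A3=0, A4=0: formula gives 0, G = 0 ✓
  A1=0, A2=0, A3=0, A4=1: formula gives 1, G = 1 ✓
  A1=0, A2=0, A3=1, A4=0: formula gives 1, G = 1 ✓
  A1=0, A2=0, A3=1, A4=1: formula gives 0, G = 0 ✓
  … (the remaining 12 rows also agree.)
Every row agrees, so the formula is equivalent.

Yes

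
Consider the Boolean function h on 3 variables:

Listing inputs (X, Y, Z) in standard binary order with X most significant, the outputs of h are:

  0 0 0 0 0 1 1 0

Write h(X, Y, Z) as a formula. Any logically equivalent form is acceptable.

h(X, Y, Z) = ((X · Y') · Z) + ((X · Y) · Z')

h=1 on 2 inputs: (1,0,1), (1,1,0). Reading each as a conjunction of literals (X·¬Y·Z, X·Y·¬Z) and taking the OR gives the canonical DNF.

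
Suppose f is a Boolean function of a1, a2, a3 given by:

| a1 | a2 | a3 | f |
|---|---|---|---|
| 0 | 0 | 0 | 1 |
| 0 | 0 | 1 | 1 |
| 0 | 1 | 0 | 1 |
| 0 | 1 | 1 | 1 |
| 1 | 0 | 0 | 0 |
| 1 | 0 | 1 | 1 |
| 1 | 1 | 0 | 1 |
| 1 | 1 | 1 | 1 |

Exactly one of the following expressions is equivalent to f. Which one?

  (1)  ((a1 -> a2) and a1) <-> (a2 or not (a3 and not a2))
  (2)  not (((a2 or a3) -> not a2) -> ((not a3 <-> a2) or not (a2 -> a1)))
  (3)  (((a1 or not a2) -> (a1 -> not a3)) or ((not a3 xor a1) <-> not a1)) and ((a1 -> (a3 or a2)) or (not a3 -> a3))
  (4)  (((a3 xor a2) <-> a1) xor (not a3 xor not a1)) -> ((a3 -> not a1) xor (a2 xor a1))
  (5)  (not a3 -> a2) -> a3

(1): at (0,0,0) it gives 0, but f = 1 — eliminated.
(2): at (0,0,1) it gives 0, but f = 1 — eliminated.
(3): at (1,0,1) it gives 0, but f = 1 — eliminated.
(5): at (0,1,0) it gives 0, but f = 1 — eliminated.
Only (4) survives; checking it on all 8 rows confirms it matches f.

4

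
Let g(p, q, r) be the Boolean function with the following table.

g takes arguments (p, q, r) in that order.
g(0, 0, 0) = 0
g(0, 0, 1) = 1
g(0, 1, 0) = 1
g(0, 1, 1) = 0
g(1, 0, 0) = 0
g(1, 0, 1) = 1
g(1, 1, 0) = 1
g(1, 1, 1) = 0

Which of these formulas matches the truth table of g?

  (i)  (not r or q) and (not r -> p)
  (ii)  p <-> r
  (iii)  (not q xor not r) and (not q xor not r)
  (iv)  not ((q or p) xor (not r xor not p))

(i): at (0,0,1) it gives 0, but g = 1 — eliminated.
(ii): at (0,0,0) it gives 1, but g = 0 — eliminated.
(iv): at (0,0,0) it gives 1, but g = 0 — eliminated.
Only (iii) survives; checking it on all 8 rows confirms it matches g.

iii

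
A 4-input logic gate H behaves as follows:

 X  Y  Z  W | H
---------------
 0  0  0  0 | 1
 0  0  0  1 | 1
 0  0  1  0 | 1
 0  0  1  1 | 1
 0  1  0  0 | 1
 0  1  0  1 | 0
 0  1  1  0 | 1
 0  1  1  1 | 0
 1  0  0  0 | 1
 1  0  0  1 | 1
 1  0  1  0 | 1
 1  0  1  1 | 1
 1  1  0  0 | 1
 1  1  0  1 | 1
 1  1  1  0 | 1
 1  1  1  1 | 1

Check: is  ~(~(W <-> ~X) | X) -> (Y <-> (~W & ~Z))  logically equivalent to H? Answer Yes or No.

Yes

Test each input against both H and the formula:
  X=0, Y=0, Z=0, W=0: formula gives 1, H = 1 ✓
  X=0, Y=0, Z=0, W=1: formula gives 1, H = 1 ✓
  X=0, Y=0, Z=1, W=0: formula gives 1, H = 1 ✓
  X=0, Y=0, Z=1, W=1: formula gives 1, H = 1 ✓
  … (the remaining 12 rows also agree.)
All 16 rows match — the expression computes H exactly.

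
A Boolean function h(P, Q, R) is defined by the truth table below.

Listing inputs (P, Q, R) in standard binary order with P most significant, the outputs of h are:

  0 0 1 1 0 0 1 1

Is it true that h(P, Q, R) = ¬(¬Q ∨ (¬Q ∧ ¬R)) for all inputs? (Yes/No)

Yes

Test each input against both h and the formula:
  P=0, Q=0, R=0: formula gives 0, h = 0 ✓
  P=0, Q=0, R=1: formula gives 0, h = 0 ✓
  P=0, Q=1, R=0: formula gives 1, h = 1 ✓
  P=0, Q=1, R=1: formula gives 1, h = 1 ✓
  P=1, Q=0, R=0: formula gives 0, h = 0 ✓
  …and likewise for the remaining 3 rows.
No disagreement on any input; they are logically equivalent.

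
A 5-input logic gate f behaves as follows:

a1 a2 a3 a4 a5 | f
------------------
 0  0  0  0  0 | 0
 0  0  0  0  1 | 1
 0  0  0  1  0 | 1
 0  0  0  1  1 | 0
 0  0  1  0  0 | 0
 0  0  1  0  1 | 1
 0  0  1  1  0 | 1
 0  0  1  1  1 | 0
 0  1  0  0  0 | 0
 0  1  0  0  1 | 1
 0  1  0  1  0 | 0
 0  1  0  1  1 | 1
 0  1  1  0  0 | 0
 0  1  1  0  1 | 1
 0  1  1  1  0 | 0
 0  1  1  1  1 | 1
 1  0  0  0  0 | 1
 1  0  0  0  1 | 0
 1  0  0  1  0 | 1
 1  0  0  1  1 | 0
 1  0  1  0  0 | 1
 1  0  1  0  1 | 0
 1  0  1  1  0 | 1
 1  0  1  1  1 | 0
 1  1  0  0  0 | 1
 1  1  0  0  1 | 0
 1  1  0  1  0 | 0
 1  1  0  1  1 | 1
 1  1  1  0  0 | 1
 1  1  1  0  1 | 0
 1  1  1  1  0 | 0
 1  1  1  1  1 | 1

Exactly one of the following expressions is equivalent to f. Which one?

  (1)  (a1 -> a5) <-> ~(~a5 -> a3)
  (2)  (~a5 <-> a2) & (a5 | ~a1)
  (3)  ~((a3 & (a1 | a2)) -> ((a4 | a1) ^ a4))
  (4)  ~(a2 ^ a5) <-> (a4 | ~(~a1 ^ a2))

(1) disagrees with f on (0,0,0,0,0) (formula → 1, table → 0); rule it out.
(2) disagrees with f on (0,0,0,1,0) (formula → 0, table → 1); rule it out.
(3) disagrees with f on (0,0,0,0,1) (formula → 0, table → 1); rule it out.
(4) is the remaining candidate, and it agrees with f on all 32 inputs.

4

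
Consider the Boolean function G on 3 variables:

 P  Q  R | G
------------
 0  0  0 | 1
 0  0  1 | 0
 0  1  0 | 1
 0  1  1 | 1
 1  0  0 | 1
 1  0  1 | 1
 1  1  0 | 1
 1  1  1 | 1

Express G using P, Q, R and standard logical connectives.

G(P, Q, R) = not ((not P and not Q) and R)

Only row (0,0,1) gives 0. So G is 1 everywhere except there — the complement of the minterm ¬P·¬Q·R.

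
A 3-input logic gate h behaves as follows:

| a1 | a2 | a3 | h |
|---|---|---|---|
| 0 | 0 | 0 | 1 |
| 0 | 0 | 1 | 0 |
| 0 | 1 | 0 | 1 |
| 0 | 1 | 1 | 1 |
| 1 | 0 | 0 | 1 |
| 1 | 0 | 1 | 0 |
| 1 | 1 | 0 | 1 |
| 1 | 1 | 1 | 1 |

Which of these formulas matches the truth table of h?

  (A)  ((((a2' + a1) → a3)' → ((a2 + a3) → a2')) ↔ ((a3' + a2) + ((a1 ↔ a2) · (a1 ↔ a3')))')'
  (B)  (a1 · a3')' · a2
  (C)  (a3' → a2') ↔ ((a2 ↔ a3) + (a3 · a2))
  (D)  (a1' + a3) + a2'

C

(A) disagrees with h on (0,0,1) (formula → 1, table → 0); rule it out.
(B) disagrees with h on (0,0,0) (formula → 0, table → 1); rule it out.
(D) disagrees with h on (0,0,1) (formula → 1, table → 0); rule it out.
(C) is the remaining candidate, and it agrees with h on all 8 inputs.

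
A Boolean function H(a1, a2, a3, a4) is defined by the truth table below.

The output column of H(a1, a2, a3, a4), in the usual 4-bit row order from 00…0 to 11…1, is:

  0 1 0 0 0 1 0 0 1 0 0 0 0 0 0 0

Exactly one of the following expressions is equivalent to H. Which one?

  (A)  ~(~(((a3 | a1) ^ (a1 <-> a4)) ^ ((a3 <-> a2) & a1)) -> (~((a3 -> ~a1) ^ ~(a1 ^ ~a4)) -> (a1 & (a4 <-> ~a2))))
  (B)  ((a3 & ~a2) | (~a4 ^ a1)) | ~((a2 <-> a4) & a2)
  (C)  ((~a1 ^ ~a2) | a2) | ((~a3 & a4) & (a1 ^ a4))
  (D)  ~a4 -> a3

A

(B) fails at (0,0,0,0): the formula yields 1, H is 0.
(C) fails at (0,1,0,0): the formula yields 1, H is 0.
(D) fails at (0,0,1,0): the formula yields 1, H is 0.
(A) is the remaining candidate, and it agrees with H on all 16 inputs.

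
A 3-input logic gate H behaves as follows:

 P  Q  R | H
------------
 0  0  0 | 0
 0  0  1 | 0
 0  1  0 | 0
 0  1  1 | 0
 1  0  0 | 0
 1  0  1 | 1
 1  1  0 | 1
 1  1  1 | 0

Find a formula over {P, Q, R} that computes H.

H(P, Q, R) = ((P and not Q) and R) or ((P and Q) and not R)

H=1 on 2 inputs: (1,0,1), (1,1,0). Reading each as a conjunction of literals (P·¬Q·R, P·Q·¬R) and taking the OR gives the canonical DNF.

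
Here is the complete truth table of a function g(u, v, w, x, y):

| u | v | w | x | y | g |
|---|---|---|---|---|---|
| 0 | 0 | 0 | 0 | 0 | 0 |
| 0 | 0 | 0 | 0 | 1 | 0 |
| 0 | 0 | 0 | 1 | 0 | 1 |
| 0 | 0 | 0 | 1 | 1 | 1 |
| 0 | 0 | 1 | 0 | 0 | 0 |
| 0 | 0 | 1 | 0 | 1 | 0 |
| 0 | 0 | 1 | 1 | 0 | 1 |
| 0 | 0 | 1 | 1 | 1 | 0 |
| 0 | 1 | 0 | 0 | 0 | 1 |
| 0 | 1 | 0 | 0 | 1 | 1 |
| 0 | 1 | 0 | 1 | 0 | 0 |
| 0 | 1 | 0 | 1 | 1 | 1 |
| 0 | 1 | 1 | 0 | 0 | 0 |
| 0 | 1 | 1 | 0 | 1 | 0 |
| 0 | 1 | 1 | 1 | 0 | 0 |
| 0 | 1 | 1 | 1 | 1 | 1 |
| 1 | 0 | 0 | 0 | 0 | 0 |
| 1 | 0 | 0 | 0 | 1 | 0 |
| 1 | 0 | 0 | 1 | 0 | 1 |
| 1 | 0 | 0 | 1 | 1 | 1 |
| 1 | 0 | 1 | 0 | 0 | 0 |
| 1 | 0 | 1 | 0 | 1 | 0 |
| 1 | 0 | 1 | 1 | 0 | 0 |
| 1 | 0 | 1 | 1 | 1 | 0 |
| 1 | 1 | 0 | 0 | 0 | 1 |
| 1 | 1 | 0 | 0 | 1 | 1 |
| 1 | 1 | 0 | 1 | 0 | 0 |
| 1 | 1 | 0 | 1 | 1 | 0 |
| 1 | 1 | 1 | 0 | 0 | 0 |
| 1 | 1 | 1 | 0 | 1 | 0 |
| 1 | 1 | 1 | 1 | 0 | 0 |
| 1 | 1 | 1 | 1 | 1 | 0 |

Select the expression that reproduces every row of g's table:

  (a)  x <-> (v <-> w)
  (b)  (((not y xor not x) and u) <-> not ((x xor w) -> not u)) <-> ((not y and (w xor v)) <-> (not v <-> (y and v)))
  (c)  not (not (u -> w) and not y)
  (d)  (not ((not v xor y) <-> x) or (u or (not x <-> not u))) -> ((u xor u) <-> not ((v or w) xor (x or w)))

(a) fails at (0,0,1,0,0): the formula yields 1, g is 0.
(b) fails at (0,0,0,0,0): the formula yields 1, g is 0.
(c) fails at (0,0,0,0,0): the formula yields 1, g is 0.
(d) is the remaining candidate, and it agrees with g on all 32 inputs.

d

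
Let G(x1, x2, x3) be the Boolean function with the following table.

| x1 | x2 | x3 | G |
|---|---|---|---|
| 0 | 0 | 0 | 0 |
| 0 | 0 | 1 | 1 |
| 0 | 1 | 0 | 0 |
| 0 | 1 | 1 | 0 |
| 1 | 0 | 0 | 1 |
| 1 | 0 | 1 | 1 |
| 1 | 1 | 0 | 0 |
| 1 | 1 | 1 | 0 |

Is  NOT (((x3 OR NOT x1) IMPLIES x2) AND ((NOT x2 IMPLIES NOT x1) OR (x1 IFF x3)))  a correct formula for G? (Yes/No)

Check the formula against G row by row:
  x1=0, x2=0, x3=0: formula gives 1, but G = 0 ✗
Since they disagree at (0,0,0), the expression is not a correct formula for G.

No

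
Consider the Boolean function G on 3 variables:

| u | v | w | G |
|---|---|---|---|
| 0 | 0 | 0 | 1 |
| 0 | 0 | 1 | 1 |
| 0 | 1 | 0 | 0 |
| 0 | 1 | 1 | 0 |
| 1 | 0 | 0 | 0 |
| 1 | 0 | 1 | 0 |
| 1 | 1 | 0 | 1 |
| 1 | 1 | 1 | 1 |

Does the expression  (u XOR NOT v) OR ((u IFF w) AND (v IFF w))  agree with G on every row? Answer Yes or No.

Evaluate (u XOR NOT v) OR ((u IFF w) AND (v IFF w)) on each row and compare to G:
  u=0, v=0, w=0: formula gives 1, G = 1 ✓
  u=0, v=0, w=1: formula gives 1, G = 1 ✓
  u=0, v=1, w=0: formula gives 0, G = 0 ✓
  u=0, v=1, w=1: formula gives 0, G = 0 ✓
  u=1, v=0, w=0: formula gives 0, G = 0 ✓
  … (the remaining 3 rows also agree.)
All 8 rows match — the expression computes G exactly.

Yes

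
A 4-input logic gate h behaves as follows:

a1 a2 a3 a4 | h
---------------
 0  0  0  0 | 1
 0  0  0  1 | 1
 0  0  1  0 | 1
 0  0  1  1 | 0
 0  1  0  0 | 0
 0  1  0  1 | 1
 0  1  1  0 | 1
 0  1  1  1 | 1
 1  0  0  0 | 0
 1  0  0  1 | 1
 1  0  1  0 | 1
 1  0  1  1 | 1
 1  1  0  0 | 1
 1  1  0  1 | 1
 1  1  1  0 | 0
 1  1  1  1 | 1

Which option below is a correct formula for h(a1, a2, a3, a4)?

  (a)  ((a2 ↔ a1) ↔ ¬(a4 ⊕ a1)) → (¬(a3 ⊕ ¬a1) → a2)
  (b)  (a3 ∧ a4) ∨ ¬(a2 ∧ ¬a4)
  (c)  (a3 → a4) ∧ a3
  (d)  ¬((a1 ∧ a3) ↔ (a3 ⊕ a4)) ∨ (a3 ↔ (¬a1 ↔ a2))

(a) disagrees with h on (0,0,1,0) (formula → 0, table → 1); rule it out.
(b) disagrees with h on (0,0,1,1) (formula → 1, table → 0); rule it out.
(c) disagrees with h on (0,0,0,0) (formula → 0, table → 1); rule it out.
Only (d) survives; checking it on all 16 rows confirms it matches h.

d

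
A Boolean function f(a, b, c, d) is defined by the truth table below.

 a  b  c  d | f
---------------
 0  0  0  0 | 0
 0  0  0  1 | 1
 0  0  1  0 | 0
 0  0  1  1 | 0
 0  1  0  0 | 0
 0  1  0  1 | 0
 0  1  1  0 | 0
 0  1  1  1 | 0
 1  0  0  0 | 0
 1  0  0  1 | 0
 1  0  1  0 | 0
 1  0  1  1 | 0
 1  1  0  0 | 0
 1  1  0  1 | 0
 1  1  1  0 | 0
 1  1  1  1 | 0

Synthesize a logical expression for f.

Only row (0,0,0,1) gives 1. That row's minterm ¬a·¬b·¬c·d is f directly.

f(a, b, c, d) = ((NOT a AND NOT b) AND NOT c) AND d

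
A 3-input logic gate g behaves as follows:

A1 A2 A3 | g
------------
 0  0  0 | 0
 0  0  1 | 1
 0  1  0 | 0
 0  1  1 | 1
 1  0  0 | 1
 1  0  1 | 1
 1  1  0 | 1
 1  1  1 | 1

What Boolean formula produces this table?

g(A1, A2, A3) = ~(((~A1 & ~A2) & ~A3) | ((~A1 & A2) & ~A3))

The 0-rows are (0,0,0), (0,1,0). Take each as a conjunction (¬A1·¬A2·¬A3, ¬A1·A2·¬A3), form their disjunction, and complement — that gives a formula that is 1 everywhere g is.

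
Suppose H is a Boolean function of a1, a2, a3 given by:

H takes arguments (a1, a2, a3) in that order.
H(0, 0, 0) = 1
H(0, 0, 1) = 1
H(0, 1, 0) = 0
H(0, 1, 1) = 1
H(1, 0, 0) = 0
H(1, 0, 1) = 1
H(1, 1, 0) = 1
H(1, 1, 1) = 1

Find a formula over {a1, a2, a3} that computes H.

H is 0 on only 2 rows — (0,1,0), (1,0,0). Writing each as a minterm (¬a1·a2·¬a3, a1·¬a2·¬a3) and OR-ing them characterizes exactly where H=0, so H is the negation of that disjunction.

H(a1, a2, a3) = NOT (((NOT a1 AND a2) AND NOT a3) OR ((a1 AND NOT a2) AND NOT a3))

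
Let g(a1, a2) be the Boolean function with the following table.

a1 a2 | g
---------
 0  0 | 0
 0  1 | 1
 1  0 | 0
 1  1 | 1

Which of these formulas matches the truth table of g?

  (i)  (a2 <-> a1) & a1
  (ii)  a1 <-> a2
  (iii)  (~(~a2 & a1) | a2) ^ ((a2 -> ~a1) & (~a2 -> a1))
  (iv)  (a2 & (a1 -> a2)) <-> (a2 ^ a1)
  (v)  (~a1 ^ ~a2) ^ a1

(i): at (0,1) it gives 0, but g = 1 — eliminated.
(ii): at (0,0) it gives 1, but g = 0 — eliminated.
(iii): at (0,0) it gives 1, but g = 0 — eliminated.
(iv): at (0,0) it gives 1, but g = 0 — eliminated.
Only (v) survives; checking it on all 4 rows confirms it matches g.

v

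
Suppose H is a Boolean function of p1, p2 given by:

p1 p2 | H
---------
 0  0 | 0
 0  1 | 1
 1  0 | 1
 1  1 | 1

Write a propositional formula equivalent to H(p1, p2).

H(p1, p2) = p1 + p2

The output is 1 whenever at least one input is 1 — the OR of all inputs.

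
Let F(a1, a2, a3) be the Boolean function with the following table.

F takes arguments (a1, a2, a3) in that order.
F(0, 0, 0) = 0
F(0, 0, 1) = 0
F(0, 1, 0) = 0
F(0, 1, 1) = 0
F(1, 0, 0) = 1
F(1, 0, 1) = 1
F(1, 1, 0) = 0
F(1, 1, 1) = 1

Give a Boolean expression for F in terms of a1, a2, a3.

F=1 on 3 inputs: (1,0,0), (1,0,1), (1,1,1). Reading each as a conjunction of literals (a1·¬a2·¬a3, a1·¬a2·a3, a1·a2·a3) and taking the OR gives the canonical DNF.

F(a1, a2, a3) = (((a1 & ~a2) & ~a3) | ((a1 & ~a2) & a3)) | ((a1 & a2) & a3)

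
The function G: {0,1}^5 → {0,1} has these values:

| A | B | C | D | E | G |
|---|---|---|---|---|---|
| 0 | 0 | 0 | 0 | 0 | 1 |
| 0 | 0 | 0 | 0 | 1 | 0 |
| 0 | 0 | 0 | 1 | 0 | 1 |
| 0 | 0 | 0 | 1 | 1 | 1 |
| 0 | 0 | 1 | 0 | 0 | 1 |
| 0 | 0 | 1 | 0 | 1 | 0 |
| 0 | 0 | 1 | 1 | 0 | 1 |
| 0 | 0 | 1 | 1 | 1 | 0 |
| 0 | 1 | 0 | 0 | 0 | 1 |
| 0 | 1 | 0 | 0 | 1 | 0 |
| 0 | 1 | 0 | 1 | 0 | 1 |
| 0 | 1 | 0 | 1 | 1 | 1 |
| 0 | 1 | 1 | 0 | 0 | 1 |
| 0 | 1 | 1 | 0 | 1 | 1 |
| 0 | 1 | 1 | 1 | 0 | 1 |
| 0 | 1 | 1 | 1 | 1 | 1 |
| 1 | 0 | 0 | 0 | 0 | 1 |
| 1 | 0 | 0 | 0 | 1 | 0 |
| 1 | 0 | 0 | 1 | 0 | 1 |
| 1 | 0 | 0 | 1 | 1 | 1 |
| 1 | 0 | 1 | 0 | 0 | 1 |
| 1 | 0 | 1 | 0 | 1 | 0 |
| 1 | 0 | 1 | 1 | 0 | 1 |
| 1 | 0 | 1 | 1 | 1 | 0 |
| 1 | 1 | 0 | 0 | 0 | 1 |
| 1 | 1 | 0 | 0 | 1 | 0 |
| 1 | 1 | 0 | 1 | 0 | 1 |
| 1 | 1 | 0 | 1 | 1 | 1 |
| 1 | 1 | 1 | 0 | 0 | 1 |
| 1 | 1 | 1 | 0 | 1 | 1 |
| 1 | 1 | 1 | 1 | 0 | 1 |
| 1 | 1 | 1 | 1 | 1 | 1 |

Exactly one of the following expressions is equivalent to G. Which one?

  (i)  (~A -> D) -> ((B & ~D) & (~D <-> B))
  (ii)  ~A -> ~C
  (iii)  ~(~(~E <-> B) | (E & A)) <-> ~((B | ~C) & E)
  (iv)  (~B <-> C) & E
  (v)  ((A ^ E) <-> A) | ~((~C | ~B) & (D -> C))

(i) fails at (0,0,0,0,1): the formula yields 1, G is 0.
(ii) fails at (0,0,0,0,1): the formula yields 1, G is 0.
(iii) fails at (0,0,0,0,0): the formula yields 0, G is 1.
(iv) fails at (0,0,0,0,0): the formula yields 0, G is 1.
Only (v) survives; checking it on all 32 rows confirms it matches G.

v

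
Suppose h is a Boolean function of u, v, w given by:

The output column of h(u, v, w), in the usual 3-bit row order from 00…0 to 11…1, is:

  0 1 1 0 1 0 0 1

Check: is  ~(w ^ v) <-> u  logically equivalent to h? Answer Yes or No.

Yes

Evaluate ~(w ^ v) <-> u on each row and compare to h:
  u=0, v=0, w=0: formula gives 0, h = 0 ✓
  u=0, v=0, w=1: formula gives 1, h = 1 ✓
  u=0, v=1, w=0: formula gives 1, h = 1 ✓
  u=0, v=1, w=1: formula gives 0, h = 0 ✓
  u=1, v=0, w=0: formula gives 1, h = 1 ✓
  …and likewise for the remaining 3 rows.
Every row agrees, so the formula is equivalent.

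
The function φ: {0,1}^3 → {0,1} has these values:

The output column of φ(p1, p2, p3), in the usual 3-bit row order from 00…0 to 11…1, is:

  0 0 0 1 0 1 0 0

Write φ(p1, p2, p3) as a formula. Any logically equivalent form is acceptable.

φ(p1, p2, p3) = ((not p1 and p2) and p3) or ((p1 and not p2) and p3)

The 1-rows are (0,1,1), (1,0,1). Each contributes one minterm — ¬p1·p2·p3; p1·¬p2·p3 — and their disjunction is a sum-of-products form of φ.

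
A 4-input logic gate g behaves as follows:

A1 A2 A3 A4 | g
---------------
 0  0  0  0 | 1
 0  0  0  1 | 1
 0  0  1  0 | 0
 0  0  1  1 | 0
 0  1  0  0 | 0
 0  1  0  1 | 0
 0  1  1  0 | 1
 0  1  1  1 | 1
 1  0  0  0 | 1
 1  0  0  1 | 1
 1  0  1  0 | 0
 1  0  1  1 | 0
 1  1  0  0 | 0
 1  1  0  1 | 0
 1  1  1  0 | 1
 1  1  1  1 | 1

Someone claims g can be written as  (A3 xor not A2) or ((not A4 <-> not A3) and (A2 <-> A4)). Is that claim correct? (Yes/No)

Yes

Check the formula against g row by row:
  A1=0, A2=0, A3=0, A4=0: formula gives 1, g = 1 ✓
  A1=0, A2=0, A3=0, A4=1: formula gives 1, g = 1 ✓
  A1=0, A2=0, A3=1, A4=0: formula gives 0, g = 0 ✓
  A1=0, A2=0, A3=1, A4=1: formula gives 0, g = 0 ✓
  … (the remaining 12 rows also agree.)
No disagreement on any input; they are logically equivalent.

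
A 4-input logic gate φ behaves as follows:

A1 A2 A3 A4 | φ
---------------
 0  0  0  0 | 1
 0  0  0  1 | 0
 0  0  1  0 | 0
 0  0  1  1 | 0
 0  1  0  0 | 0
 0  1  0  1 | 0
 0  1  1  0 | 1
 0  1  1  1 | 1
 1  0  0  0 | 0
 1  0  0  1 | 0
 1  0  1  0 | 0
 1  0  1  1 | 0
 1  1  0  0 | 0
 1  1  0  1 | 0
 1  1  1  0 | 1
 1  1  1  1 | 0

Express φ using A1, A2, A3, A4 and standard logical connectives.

φ(A1, A2, A3, A4) = (((((A1' · A2') · A3') · A4') + (((A1' · A2) · A3) · A4')) + (((A1' · A2) · A3) · A4)) + (((A1 · A2) · A3) · A4')

The 1-rows are (0,0,0,0), (0,1,1,0), (0,1,1,1), (1,1,1,0). Each contributes one minterm — ¬A1·¬A2·¬A3·¬A4; ¬A1·A2·A3·¬A4; ¬A1·A2·A3·A4; A1·A2·A3·¬A4 — and their disjunction is a sum-of-products form of φ.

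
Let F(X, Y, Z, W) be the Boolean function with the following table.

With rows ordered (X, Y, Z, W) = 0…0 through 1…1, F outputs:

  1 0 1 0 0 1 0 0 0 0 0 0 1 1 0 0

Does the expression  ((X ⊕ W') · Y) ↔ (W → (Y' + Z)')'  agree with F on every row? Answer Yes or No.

Evaluate ((X ⊕ W') · Y) ↔ (W → (Y' + Z)')' on each row and compare to F:
  X=0, Y=0, Z=0, W=0: formula gives 1, F = 1 ✓
  X=0, Y=0, Z=0, W=1: formula gives 0, F = 0 ✓
  X=0, Y=0, Z=1, W=0: formula gives 1, F = 1 ✓
  X=0, Y=0, Z=1, W=1: formula gives 0, F = 0 ✓
  …
  X=1, Y=0, Z=0, W=0: formula gives 1, but F = 0 ✗
Since they disagree at (1,0,0,0), the expression is not a correct formula for F.

No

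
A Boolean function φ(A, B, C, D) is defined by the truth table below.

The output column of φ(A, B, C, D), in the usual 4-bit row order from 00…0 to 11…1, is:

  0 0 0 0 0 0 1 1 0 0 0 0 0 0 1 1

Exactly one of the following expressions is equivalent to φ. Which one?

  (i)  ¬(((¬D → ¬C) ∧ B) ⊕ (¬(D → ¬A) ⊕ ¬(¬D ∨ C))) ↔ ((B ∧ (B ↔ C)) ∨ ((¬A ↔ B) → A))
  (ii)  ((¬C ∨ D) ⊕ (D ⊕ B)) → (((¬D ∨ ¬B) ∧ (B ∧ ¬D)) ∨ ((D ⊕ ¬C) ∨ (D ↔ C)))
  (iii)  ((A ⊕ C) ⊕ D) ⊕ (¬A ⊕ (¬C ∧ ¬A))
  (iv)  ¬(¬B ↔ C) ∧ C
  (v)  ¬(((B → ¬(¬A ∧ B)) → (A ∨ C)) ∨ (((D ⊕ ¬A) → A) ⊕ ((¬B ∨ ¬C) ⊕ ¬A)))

iv

(i) fails at (0,0,0,0): the formula yields 1, φ is 0.
(ii) fails at (0,0,0,0): the formula yields 1, φ is 0.
(iii) fails at (0,0,0,1): the formula yields 1, φ is 0.
(v) fails at (0,0,0,0): the formula yields 1, φ is 0.
(iv) is the remaining candidate, and it agrees with φ on all 16 inputs.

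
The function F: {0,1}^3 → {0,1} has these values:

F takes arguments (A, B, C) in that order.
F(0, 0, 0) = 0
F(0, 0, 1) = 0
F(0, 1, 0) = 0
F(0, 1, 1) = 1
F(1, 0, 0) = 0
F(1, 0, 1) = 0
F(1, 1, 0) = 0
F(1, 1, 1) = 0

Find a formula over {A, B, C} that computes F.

F(A, B, C) = (NOT A AND B) AND C

Only row (0,1,1) gives 1. That row's minterm ¬A·B·C is F directly.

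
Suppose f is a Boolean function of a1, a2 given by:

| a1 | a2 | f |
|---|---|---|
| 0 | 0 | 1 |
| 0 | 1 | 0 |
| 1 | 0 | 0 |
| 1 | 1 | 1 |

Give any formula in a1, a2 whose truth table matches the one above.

f(a1, a2) = ¬(a1 ⊕ a2)

The output is 1 exactly when an even number of inputs are 1 — the complement of 2-way XOR.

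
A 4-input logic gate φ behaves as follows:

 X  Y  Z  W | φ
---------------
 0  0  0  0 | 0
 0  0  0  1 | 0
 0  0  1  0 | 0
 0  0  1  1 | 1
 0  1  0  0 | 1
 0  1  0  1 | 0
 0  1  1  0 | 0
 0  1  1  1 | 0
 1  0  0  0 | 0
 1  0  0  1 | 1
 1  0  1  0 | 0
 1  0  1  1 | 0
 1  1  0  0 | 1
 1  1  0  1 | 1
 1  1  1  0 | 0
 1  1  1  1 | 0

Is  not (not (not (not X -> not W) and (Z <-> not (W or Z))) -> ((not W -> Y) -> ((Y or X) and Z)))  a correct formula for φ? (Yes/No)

Yes

Check the formula against φ row by row:
  X=0, Y=0, Z=0, W=0: formula gives 0, φ = 0 ✓
  X=0, Y=0, Z=0, W=1: formula gives 0, φ = 0 ✓
  X=0, Y=0, Z=1, W=0: formula gives 0, φ = 0 ✓
  X=0, Y=0, Z=1, W=1: formula gives 1, φ = 1 ✓
  …and likewise for the remaining 12 rows.
Every row agrees, so the formula is equivalent.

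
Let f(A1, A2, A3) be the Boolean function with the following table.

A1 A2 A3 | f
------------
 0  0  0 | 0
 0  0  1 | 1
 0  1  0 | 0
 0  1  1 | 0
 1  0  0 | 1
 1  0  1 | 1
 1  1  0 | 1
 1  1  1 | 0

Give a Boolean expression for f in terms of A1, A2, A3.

Collect the rows where f=1 — (0,0,1), (1,0,0), (1,0,1), (1,1,0) — and write one minterm per row: ¬A1·¬A2·A3, A1·¬A2·¬A3, A1·¬A2·A3, A1·A2·¬A3. Their union (logical OR) reproduces the table exactly.

f(A1, A2, A3) = ((((not A1 and not A2) and A3) or ((A1 and not A2) and not A3)) or ((A1 and not A2) and A3)) or ((A1 and A2) and not A3)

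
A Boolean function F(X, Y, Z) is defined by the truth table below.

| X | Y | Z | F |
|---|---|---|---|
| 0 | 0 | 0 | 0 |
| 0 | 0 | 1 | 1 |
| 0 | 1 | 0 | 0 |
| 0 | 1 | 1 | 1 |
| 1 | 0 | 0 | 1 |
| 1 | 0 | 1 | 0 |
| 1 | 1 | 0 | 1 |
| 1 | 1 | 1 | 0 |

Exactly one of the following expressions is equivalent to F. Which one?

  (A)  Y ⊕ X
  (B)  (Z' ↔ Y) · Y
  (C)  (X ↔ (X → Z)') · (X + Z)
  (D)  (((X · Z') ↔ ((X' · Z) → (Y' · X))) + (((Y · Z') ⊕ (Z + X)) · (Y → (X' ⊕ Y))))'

C

(A) disagrees with F on (0,0,1) (formula → 0, table → 1); rule it out.
(B) disagrees with F on (0,0,1) (formula → 0, table → 1); rule it out.
(D) disagrees with F on (0,0,0) (formula → 1, table → 0); rule it out.
Only (C) survives; checking it on all 8 rows confirms it matches F.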